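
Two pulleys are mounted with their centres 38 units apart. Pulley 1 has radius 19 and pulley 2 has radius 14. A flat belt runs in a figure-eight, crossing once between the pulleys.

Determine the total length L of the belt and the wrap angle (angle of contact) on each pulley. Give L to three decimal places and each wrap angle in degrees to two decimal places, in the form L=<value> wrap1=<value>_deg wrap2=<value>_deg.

crossed belt: β = asin((r1+r2)/C) = asin(33/38) = 60.2757°
wrap1 = wrap2 = π + 2β = 300.5513°
tangent length = C·cosβ = 18.8414
L = (r1+r2)·wrap + 2·C·cosβ = 33·5.2456 + 2·18.8414 = 210.7880

L=210.788 wrap1=300.55_deg wrap2=300.55_deg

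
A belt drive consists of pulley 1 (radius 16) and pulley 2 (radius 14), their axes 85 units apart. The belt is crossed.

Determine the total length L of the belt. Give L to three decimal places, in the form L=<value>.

crossed belt: β = asin((r1+r2)/C) = asin(30/85) = 20.6673°
wrap1 = wrap2 = π + 2β = 221.3346°
tangent length = C·cosβ = 79.5299
L = (r1+r2)·wrap + 2·C·cosβ = 30·3.8630 + 2·79.5299 = 274.9503

L=274.950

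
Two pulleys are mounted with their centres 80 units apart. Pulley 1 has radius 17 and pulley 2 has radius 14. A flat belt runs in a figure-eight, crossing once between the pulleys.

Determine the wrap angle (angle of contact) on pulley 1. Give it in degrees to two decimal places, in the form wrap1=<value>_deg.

wrap1=225.60_deg

crossed belt: β = asin((r1+r2)/C) = asin(31/80) = 22.7990°
wrap1 = wrap2 = π + 2β = 225.5981°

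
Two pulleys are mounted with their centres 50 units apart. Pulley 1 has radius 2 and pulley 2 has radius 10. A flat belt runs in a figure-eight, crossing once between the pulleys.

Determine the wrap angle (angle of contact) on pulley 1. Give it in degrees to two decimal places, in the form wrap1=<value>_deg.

crossed belt: β = asin((r1+r2)/C) = asin(12/50) = 13.8865°
wrap1 = wrap2 = π + 2β = 207.7731°

wrap1=207.77_deg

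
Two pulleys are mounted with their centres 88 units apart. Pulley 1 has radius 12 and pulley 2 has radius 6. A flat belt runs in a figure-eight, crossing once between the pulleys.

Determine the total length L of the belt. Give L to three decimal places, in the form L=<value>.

L=236.243

crossed belt: β = asin((r1+r2)/C) = asin(18/88) = 11.8029°
wrap1 = wrap2 = π + 2β = 203.6058°
tangent length = C·cosβ = 86.1394
L = (r1+r2)·wrap + 2·C·cosβ = 18·3.5536 + 2·86.1394 = 236.2435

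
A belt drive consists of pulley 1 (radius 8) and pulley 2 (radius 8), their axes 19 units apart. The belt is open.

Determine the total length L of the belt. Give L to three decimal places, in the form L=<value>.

L=88.265

open belt: β = asin((r2−r1)/C) = asin(0/19) = 0.0000°
wrap1 = π − 2β = 180.0000°
wrap2 = π + 2β = 180.0000°
tangent length = C·cosβ = 19.0000
L = r1·wrap1 + r2·wrap2 + 2·C·cosβ = 8·3.1416 + 8·3.1416 + 2·19.0000 = 88.2655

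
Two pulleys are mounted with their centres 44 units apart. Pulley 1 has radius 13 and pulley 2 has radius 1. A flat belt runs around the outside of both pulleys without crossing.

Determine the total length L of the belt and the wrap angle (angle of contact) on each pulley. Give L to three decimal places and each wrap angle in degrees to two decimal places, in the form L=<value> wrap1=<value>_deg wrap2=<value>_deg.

L=135.276 wrap1=211.65_deg wrap2=148.35_deg

open belt: β = asin((r2−r1)/C) = asin(-12/44) = -15.8266°
wrap1 = π − 2β = 211.6532°
wrap2 = π + 2β = 148.3468°
tangent length = C·cosβ = 42.3320
L = r1·wrap1 + r2·wrap2 + 2·C·cosβ = 13·3.6940 + 1·2.5891 + 2·42.3320 = 135.2758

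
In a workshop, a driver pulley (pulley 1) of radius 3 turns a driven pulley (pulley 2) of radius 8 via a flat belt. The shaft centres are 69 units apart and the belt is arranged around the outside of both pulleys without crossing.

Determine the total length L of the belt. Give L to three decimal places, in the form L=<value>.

open belt: β = asin((r2−r1)/C) = asin(5/69) = 4.1555°
wrap1 = π − 2β = 171.6890°
wrap2 = π + 2β = 188.3110°
tangent length = C·cosβ = 68.8186
L = r1·wrap1 + r2·wrap2 + 2·C·cosβ = 3·2.9965 + 8·3.2866 + 2·68.8186 = 172.9200

L=172.920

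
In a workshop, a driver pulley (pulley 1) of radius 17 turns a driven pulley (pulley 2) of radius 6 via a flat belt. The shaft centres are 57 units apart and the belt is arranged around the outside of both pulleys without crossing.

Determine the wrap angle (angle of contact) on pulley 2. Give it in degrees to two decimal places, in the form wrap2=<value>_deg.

open belt: β = asin((r2−r1)/C) = asin(-11/57) = -11.1269°
wrap1 = π − 2β = 202.2538°
wrap2 = π + 2β = 157.7462°

wrap2=157.75_deg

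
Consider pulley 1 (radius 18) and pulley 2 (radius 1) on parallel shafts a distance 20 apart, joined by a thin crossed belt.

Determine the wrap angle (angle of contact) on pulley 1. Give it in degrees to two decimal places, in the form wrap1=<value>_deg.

crossed belt: β = asin((r1+r2)/C) = asin(19/20) = 71.8051°
wrap1 = wrap2 = π + 2β = 323.6103°

wrap1=323.61_deg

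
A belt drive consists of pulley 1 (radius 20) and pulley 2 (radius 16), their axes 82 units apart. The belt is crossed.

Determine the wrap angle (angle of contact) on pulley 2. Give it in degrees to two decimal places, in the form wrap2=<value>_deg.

crossed belt: β = asin((r1+r2)/C) = asin(36/82) = 26.0416°
wrap1 = wrap2 = π + 2β = 232.0833°

wrap2=232.08_deg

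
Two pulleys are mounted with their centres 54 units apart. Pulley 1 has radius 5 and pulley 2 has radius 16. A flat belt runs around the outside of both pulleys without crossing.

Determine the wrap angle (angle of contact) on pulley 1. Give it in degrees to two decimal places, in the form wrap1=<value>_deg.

wrap1=156.49_deg

open belt: β = asin((r2−r1)/C) = asin(11/54) = 11.7536°
wrap1 = π − 2β = 156.4927°
wrap2 = π + 2β = 203.5073°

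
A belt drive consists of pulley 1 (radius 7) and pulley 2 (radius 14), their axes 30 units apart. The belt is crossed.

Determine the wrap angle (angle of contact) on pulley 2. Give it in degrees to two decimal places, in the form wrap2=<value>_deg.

wrap2=268.85_deg

crossed belt: β = asin((r1+r2)/C) = asin(21/30) = 44.4270°
wrap1 = wrap2 = π + 2β = 268.8540°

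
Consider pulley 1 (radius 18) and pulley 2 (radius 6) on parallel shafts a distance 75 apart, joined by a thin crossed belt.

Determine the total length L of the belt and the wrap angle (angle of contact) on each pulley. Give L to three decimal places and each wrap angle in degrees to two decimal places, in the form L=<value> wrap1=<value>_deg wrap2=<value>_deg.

L=233.146 wrap1=217.33_deg wrap2=217.33_deg

crossed belt: β = asin((r1+r2)/C) = asin(24/75) = 18.6629°
wrap1 = wrap2 = π + 2β = 217.3258°
tangent length = C·cosβ = 71.0563
L = (r1+r2)·wrap + 2·C·cosβ = 24·3.7931 + 2·71.0563 = 233.1459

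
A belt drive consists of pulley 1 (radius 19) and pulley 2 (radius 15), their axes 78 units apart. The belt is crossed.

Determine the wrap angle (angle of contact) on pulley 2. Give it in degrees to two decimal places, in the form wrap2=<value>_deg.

crossed belt: β = asin((r1+r2)/C) = asin(34/78) = 25.8424°
wrap1 = wrap2 = π + 2β = 231.6848°

wrap2=231.68_deg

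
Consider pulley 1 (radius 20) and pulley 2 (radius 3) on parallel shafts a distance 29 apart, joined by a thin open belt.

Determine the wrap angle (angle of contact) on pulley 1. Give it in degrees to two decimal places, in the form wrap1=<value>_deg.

open belt: β = asin((r2−r1)/C) = asin(-17/29) = -35.8883°
wrap1 = π − 2β = 251.7766°
wrap2 = π + 2β = 108.2234°

wrap1=251.78_deg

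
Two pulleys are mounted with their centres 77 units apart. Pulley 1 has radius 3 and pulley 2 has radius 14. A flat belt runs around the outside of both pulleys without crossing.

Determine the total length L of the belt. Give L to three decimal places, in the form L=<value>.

L=208.981

open belt: β = asin((r2−r1)/C) = asin(11/77) = 8.2132°
wrap1 = π − 2β = 163.5736°
wrap2 = π + 2β = 196.4264°
tangent length = C·cosβ = 76.2102
L = r1·wrap1 + r2·wrap2 + 2·C·cosβ = 3·2.8549 + 14·3.4283 + 2·76.2102 = 208.9812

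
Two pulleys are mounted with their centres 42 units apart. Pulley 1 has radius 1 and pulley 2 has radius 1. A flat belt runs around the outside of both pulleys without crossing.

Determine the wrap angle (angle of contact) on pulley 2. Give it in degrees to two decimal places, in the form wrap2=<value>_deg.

open belt: β = asin((r2−r1)/C) = asin(0/42) = 0.0000°
wrap1 = π − 2β = 180.0000°
wrap2 = π + 2β = 180.0000°

wrap2=180.00_deg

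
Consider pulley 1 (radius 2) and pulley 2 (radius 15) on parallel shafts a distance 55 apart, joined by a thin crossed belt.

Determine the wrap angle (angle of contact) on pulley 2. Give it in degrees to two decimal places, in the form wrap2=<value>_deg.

crossed belt: β = asin((r1+r2)/C) = asin(17/55) = 18.0045°
wrap1 = wrap2 = π + 2β = 216.0089°

wrap2=216.01_deg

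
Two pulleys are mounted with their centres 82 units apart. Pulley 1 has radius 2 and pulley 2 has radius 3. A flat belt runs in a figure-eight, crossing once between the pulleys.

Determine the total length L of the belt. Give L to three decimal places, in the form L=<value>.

L=180.013

crossed belt: β = asin((r1+r2)/C) = asin(5/82) = 3.4958°
wrap1 = wrap2 = π + 2β = 186.9916°
tangent length = C·cosβ = 81.8474
L = (r1+r2)·wrap + 2·C·cosβ = 5·3.2636 + 2·81.8474 = 180.0129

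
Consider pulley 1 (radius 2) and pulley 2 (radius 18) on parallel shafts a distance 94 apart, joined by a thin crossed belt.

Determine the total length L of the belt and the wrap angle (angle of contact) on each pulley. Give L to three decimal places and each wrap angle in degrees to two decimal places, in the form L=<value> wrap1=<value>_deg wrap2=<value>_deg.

L=255.103 wrap1=204.57_deg wrap2=204.57_deg

crossed belt: β = asin((r1+r2)/C) = asin(20/94) = 12.2845°
wrap1 = wrap2 = π + 2β = 204.5690°
tangent length = C·cosβ = 91.8477
L = (r1+r2)·wrap + 2·C·cosβ = 20·3.5704 + 2·91.8477 = 255.1034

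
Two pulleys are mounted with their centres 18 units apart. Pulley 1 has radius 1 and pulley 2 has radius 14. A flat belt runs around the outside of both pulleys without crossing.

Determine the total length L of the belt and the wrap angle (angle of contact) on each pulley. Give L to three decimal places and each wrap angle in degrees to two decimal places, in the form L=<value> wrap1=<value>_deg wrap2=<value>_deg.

L=93.006 wrap1=87.52_deg wrap2=272.48_deg

open belt: β = asin((r2−r1)/C) = asin(13/18) = 46.2383°
wrap1 = π − 2β = 87.5235°
wrap2 = π + 2β = 272.4765°
tangent length = C·cosβ = 12.4499
L = r1·wrap1 + r2·wrap2 + 2·C·cosβ = 1·1.5276 + 14·4.7556 + 2·12.4499 = 93.0059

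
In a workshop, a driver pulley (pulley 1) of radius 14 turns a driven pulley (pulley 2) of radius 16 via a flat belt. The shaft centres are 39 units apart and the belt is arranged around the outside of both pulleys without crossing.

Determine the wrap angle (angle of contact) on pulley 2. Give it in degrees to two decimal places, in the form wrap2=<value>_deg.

open belt: β = asin((r2−r1)/C) = asin(2/39) = 2.9395°
wrap1 = π − 2β = 174.1209°
wrap2 = π + 2β = 185.8791°

wrap2=185.88_deg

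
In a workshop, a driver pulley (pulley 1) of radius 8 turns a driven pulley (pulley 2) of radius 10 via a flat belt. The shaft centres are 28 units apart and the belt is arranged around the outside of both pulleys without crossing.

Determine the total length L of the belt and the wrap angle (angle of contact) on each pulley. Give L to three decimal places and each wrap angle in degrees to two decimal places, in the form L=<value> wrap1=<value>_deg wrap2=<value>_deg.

open belt: β = asin((r2−r1)/C) = asin(2/28) = 4.0960°
wrap1 = π − 2β = 171.8079°
wrap2 = π + 2β = 188.1921°
tangent length = C·cosβ = 27.9285
L = r1·wrap1 + r2·wrap2 + 2·C·cosβ = 8·2.9986 + 10·3.2846 + 2·27.9285 = 112.6916

L=112.692 wrap1=171.81_deg wrap2=188.19_deg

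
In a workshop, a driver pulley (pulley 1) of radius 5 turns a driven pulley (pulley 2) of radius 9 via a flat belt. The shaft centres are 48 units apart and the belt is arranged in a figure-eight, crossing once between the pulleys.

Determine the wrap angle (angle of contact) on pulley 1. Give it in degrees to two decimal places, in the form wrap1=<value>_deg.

crossed belt: β = asin((r1+r2)/C) = asin(14/48) = 16.9578°
wrap1 = wrap2 = π + 2β = 213.9155°

wrap1=213.92_deg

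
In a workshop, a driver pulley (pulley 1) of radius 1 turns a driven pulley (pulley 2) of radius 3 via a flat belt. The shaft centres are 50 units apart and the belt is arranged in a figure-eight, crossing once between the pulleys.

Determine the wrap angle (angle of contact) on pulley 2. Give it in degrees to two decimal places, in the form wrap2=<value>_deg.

crossed belt: β = asin((r1+r2)/C) = asin(4/50) = 4.5886°
wrap1 = wrap2 = π + 2β = 189.1771°

wrap2=189.18_deg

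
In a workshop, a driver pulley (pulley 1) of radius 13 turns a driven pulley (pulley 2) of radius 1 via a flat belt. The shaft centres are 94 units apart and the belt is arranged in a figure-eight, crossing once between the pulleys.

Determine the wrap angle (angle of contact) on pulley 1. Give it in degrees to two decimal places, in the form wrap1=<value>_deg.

crossed belt: β = asin((r1+r2)/C) = asin(14/94) = 8.5653°
wrap1 = wrap2 = π + 2β = 197.1306°

wrap1=197.13_deg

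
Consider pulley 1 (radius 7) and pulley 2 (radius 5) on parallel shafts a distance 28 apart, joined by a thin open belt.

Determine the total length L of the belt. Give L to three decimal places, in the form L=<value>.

L=93.842

open belt: β = asin((r2−r1)/C) = asin(-2/28) = -4.0960°
wrap1 = π − 2β = 188.1921°
wrap2 = π + 2β = 171.8079°
tangent length = C·cosβ = 27.9285
L = r1·wrap1 + r2·wrap2 + 2·C·cosβ = 7·3.2846 + 5·2.9986 + 2·27.9285 = 93.8420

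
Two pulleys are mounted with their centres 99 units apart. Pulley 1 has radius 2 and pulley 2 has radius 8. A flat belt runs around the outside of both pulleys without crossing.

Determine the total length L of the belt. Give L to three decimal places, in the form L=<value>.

open belt: β = asin((r2−r1)/C) = asin(6/99) = 3.4746°
wrap1 = π − 2β = 173.0508°
wrap2 = π + 2β = 186.9492°
tangent length = C·cosβ = 98.8180
L = r1·wrap1 + r2·wrap2 + 2·C·cosβ = 2·3.0203 + 8·3.2629 + 2·98.8180 = 229.7797

L=229.780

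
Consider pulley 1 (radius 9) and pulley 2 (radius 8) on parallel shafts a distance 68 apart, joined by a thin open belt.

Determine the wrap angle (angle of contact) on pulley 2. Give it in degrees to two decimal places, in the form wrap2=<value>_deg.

open belt: β = asin((r2−r1)/C) = asin(-1/68) = -0.8426°
wrap1 = π − 2β = 181.6852°
wrap2 = π + 2β = 178.3148°

wrap2=178.31_deg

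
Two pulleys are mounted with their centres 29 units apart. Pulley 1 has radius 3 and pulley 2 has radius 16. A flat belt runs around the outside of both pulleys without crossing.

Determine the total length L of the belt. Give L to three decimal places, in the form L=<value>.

L=123.622

open belt: β = asin((r2−r1)/C) = asin(13/29) = 26.6331°
wrap1 = π − 2β = 126.7338°
wrap2 = π + 2β = 233.2662°
tangent length = C·cosβ = 25.9230
L = r1·wrap1 + r2·wrap2 + 2·C·cosβ = 3·2.2119 + 16·4.0713 + 2·25.9230 = 123.6219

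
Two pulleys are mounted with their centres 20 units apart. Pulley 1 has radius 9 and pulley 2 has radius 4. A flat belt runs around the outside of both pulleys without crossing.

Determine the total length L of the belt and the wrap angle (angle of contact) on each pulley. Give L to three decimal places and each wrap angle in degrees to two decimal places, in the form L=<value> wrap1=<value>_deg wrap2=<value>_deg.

L=82.097 wrap1=208.96_deg wrap2=151.04_deg

open belt: β = asin((r2−r1)/C) = asin(-5/20) = -14.4775°
wrap1 = π − 2β = 208.9550°
wrap2 = π + 2β = 151.0450°
tangent length = C·cosβ = 19.3649
L = r1·wrap1 + r2·wrap2 + 2·C·cosβ = 9·3.6470 + 4·2.6362 + 2·19.3649 = 82.0973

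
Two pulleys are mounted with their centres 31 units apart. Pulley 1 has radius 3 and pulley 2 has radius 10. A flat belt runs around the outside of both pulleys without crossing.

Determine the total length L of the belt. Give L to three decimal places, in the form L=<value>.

open belt: β = asin((r2−r1)/C) = asin(7/31) = 13.0503°
wrap1 = π − 2β = 153.8994°
wrap2 = π + 2β = 206.1006°
tangent length = C·cosβ = 30.1993
L = r1·wrap1 + r2·wrap2 + 2·C·cosβ = 3·2.6861 + 10·3.5971 + 2·30.1993 = 104.4282

L=104.428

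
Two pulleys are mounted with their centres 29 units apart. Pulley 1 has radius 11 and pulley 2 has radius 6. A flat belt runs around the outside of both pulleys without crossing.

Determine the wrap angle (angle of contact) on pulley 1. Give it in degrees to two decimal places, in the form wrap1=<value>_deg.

open belt: β = asin((r2−r1)/C) = asin(-5/29) = -9.9282°
wrap1 = π − 2β = 199.8564°
wrap2 = π + 2β = 160.1436°

wrap1=199.86_deg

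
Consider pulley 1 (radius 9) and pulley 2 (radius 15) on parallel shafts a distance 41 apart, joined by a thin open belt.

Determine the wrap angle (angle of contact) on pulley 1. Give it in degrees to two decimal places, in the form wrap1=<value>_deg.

wrap1=163.17_deg

open belt: β = asin((r2−r1)/C) = asin(6/41) = 8.4150°
wrap1 = π − 2β = 163.1701°
wrap2 = π + 2β = 196.8299°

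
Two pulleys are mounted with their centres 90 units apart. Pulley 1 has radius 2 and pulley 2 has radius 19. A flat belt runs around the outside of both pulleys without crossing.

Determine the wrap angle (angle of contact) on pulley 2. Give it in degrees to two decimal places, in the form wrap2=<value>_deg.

open belt: β = asin((r2−r1)/C) = asin(17/90) = 10.8879°
wrap1 = π − 2β = 158.2241°
wrap2 = π + 2β = 201.7759°

wrap2=201.78_deg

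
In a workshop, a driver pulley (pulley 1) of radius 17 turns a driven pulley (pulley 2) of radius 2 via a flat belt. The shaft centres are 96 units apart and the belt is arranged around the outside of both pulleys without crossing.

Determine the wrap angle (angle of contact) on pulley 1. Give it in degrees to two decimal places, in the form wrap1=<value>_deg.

open belt: β = asin((r2−r1)/C) = asin(-15/96) = -8.9893°
wrap1 = π − 2β = 197.9786°
wrap2 = π + 2β = 162.0214°

wrap1=197.98_deg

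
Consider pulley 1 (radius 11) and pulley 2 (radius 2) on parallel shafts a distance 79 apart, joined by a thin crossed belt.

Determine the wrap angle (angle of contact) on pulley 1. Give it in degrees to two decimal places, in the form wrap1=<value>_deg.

crossed belt: β = asin((r1+r2)/C) = asin(13/79) = 9.4715°
wrap1 = wrap2 = π + 2β = 198.9430°

wrap1=198.94_deg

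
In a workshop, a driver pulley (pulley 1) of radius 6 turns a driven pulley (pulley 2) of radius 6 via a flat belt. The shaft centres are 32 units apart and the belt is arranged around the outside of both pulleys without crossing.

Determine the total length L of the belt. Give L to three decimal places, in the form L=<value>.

open belt: β = asin((r2−r1)/C) = asin(0/32) = 0.0000°
wrap1 = π − 2β = 180.0000°
wrap2 = π + 2β = 180.0000°
tangent length = C·cosβ = 32.0000
L = r1·wrap1 + r2·wrap2 + 2·C·cosβ = 6·3.1416 + 6·3.1416 + 2·32.0000 = 101.6991

L=101.699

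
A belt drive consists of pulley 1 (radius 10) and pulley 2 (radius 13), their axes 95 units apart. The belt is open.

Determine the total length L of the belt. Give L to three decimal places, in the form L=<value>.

L=262.351

open belt: β = asin((r2−r1)/C) = asin(3/95) = 1.8096°
wrap1 = π − 2β = 176.3807°
wrap2 = π + 2β = 183.6193°
tangent length = C·cosβ = 94.9526
L = r1·wrap1 + r2·wrap2 + 2·C·cosβ = 10·3.0784 + 13·3.2048 + 2·94.9526 = 262.3514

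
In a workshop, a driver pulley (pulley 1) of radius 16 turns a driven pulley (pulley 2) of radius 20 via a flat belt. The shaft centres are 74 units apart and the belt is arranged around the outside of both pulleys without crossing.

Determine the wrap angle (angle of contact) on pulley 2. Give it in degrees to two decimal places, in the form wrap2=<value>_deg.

wrap2=186.20_deg

open belt: β = asin((r2−r1)/C) = asin(4/74) = 3.0986°
wrap1 = π − 2β = 173.8028°
wrap2 = π + 2β = 186.1972°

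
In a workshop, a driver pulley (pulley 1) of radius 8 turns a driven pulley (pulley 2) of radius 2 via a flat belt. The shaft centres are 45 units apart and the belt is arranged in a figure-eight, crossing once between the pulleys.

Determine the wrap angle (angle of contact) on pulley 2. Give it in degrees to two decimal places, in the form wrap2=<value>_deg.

crossed belt: β = asin((r1+r2)/C) = asin(10/45) = 12.8396°
wrap1 = wrap2 = π + 2β = 205.6792°

wrap2=205.68_deg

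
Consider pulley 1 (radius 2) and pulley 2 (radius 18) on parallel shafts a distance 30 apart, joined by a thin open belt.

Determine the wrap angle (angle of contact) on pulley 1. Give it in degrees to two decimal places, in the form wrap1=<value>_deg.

wrap1=115.54_deg

open belt: β = asin((r2−r1)/C) = asin(16/30) = 32.2310°
wrap1 = π − 2β = 115.5381°
wrap2 = π + 2β = 244.4619°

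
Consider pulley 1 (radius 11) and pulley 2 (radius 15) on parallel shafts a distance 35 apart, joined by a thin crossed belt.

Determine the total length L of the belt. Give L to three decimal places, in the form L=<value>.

crossed belt: β = asin((r1+r2)/C) = asin(26/35) = 47.9754°
wrap1 = wrap2 = π + 2β = 275.9507°
tangent length = C·cosβ = 23.4307
L = (r1+r2)·wrap + 2·C·cosβ = 26·4.8162 + 2·23.4307 = 172.0840

L=172.084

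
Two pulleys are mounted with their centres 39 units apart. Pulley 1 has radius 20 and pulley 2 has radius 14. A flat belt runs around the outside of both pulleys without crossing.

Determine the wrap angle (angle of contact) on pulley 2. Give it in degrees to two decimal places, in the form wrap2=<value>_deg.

wrap2=162.30_deg

open belt: β = asin((r2−r1)/C) = asin(-6/39) = -8.8499°
wrap1 = π − 2β = 197.6998°
wrap2 = π + 2β = 162.3002°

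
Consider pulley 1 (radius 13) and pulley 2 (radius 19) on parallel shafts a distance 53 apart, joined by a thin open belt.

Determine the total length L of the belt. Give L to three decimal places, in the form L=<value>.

open belt: β = asin((r2−r1)/C) = asin(6/53) = 6.5002°
wrap1 = π − 2β = 166.9995°
wrap2 = π + 2β = 193.0005°
tangent length = C·cosβ = 52.6593
L = r1·wrap1 + r2·wrap2 + 2·C·cosβ = 13·2.9147 + 19·3.3685 + 2·52.6593 = 207.2109

L=207.211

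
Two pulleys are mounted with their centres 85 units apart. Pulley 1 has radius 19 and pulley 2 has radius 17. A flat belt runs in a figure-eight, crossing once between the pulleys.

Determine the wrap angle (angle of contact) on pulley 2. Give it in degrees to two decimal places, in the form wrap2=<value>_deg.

crossed belt: β = asin((r1+r2)/C) = asin(36/85) = 25.0576°
wrap1 = wrap2 = π + 2β = 230.1152°

wrap2=230.12_deg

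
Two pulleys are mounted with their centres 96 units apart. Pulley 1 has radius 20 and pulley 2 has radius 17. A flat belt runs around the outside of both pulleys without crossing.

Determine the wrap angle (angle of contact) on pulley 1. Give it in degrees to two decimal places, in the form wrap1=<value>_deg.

open belt: β = asin((r2−r1)/C) = asin(-3/96) = -1.7908°
wrap1 = π − 2β = 183.5816°
wrap2 = π + 2β = 176.4184°

wrap1=183.58_deg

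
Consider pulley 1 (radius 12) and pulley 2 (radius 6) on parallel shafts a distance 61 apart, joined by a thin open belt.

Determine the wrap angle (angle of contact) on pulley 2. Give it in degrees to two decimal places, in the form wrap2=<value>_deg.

open belt: β = asin((r2−r1)/C) = asin(-6/61) = -5.6448°
wrap1 = π − 2β = 191.2896°
wrap2 = π + 2β = 168.7104°

wrap2=168.71_deg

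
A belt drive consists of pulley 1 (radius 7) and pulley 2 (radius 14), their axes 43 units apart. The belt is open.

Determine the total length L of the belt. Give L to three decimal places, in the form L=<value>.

open belt: β = asin((r2−r1)/C) = asin(7/43) = 9.3689°
wrap1 = π − 2β = 161.2622°
wrap2 = π + 2β = 198.7378°
tangent length = C·cosβ = 42.4264
L = r1·wrap1 + r2·wrap2 + 2·C·cosβ = 7·2.8146 + 14·3.4686 + 2·42.4264 = 153.1155

L=153.116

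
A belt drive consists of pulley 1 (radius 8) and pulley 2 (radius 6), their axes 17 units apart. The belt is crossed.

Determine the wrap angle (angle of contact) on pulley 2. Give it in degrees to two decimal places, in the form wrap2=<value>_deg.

wrap2=290.88_deg

crossed belt: β = asin((r1+r2)/C) = asin(14/17) = 55.4397°
wrap1 = wrap2 = π + 2β = 290.8794°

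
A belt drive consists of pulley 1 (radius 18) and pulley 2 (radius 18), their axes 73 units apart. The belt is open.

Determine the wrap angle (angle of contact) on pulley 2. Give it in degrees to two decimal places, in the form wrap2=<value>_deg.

open belt: β = asin((r2−r1)/C) = asin(0/73) = 0.0000°
wrap1 = π − 2β = 180.0000°
wrap2 = π + 2β = 180.0000°

wrap2=180.00_deg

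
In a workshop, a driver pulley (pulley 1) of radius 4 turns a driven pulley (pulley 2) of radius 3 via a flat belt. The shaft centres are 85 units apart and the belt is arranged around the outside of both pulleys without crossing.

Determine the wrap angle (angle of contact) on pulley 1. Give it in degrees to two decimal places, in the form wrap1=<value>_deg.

open belt: β = asin((r2−r1)/C) = asin(-1/85) = -0.6741°
wrap1 = π − 2β = 181.3482°
wrap2 = π + 2β = 178.6518°

wrap1=181.35_deg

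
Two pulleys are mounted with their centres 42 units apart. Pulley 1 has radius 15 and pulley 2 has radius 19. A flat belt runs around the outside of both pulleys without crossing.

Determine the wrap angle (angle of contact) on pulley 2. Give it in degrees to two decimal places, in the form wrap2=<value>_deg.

wrap2=190.93_deg

open belt: β = asin((r2−r1)/C) = asin(4/42) = 5.4650°
wrap1 = π − 2β = 169.0700°
wrap2 = π + 2β = 190.9300°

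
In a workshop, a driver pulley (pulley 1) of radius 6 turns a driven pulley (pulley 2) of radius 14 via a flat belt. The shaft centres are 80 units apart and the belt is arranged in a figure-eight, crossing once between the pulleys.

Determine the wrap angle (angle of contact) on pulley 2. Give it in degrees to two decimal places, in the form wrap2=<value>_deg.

crossed belt: β = asin((r1+r2)/C) = asin(20/80) = 14.4775°
wrap1 = wrap2 = π + 2β = 208.9550°

wrap2=208.96_deg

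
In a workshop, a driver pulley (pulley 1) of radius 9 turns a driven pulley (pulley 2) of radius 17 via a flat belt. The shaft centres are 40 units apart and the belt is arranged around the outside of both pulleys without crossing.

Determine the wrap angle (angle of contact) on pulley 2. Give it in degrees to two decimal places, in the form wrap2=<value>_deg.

open belt: β = asin((r2−r1)/C) = asin(8/40) = 11.5370°
wrap1 = π − 2β = 156.9261°
wrap2 = π + 2β = 203.0739°

wrap2=203.07_deg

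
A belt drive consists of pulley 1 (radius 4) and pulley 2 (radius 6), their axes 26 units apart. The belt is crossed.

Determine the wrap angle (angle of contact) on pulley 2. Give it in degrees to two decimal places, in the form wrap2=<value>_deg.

crossed belt: β = asin((r1+r2)/C) = asin(10/26) = 22.6199°
wrap1 = wrap2 = π + 2β = 225.2397°

wrap2=225.24_deg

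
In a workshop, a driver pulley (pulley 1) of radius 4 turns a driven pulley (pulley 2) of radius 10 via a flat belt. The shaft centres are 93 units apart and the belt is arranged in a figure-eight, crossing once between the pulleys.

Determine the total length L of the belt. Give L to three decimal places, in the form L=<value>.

L=232.094

crossed belt: β = asin((r1+r2)/C) = asin(14/93) = 8.6581°
wrap1 = wrap2 = π + 2β = 197.3162°
tangent length = C·cosβ = 91.9402
L = (r1+r2)·wrap + 2·C·cosβ = 14·3.4438 + 2·91.9402 = 232.0938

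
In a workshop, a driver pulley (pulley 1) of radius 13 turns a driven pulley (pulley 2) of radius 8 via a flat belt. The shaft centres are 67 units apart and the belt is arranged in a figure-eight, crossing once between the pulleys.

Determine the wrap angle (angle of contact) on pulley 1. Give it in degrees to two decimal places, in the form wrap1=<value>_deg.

wrap1=216.53_deg

crossed belt: β = asin((r1+r2)/C) = asin(21/67) = 18.2662°
wrap1 = wrap2 = π + 2β = 216.5325°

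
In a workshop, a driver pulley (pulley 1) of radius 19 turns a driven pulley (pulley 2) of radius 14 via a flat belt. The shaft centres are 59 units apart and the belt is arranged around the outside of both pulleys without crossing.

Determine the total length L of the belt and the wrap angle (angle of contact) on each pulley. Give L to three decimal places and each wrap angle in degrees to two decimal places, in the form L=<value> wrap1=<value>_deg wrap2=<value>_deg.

open belt: β = asin((r2−r1)/C) = asin(-5/59) = -4.8614°
wrap1 = π − 2β = 189.7228°
wrap2 = π + 2β = 170.2772°
tangent length = C·cosβ = 58.7878
L = r1·wrap1 + r2·wrap2 + 2·C·cosβ = 19·3.3113 + 14·2.9719 + 2·58.7878 = 222.0965

L=222.097 wrap1=189.72_deg wrap2=170.28_deg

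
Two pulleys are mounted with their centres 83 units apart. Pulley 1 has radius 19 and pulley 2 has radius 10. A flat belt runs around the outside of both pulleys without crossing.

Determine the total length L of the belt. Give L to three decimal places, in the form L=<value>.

open belt: β = asin((r2−r1)/C) = asin(-9/83) = -6.2250°
wrap1 = π − 2β = 192.4501°
wrap2 = π + 2β = 167.5499°
tangent length = C·cosβ = 82.5106
L = r1·wrap1 + r2·wrap2 + 2·C·cosβ = 19·3.3589 + 10·2.9243 + 2·82.5106 = 258.0831

L=258.083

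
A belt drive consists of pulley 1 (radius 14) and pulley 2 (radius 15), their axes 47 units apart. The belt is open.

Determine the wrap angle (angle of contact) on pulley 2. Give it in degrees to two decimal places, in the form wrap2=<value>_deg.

wrap2=182.44_deg

open belt: β = asin((r2−r1)/C) = asin(1/47) = 1.2192°
wrap1 = π − 2β = 177.5617°
wrap2 = π + 2β = 182.4383°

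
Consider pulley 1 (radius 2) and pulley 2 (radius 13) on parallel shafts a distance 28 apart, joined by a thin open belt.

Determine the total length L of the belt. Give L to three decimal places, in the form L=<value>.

open belt: β = asin((r2−r1)/C) = asin(11/28) = 23.1324°
wrap1 = π − 2β = 133.7352°
wrap2 = π + 2β = 226.2648°
tangent length = C·cosβ = 25.7488
L = r1·wrap1 + r2·wrap2 + 2·C·cosβ = 2·2.3341 + 13·3.9491 + 2·25.7488 = 107.5037

L=107.504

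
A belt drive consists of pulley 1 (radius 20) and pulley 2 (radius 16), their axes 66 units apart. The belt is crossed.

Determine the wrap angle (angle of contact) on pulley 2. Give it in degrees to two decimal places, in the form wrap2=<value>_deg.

wrap2=246.11_deg

crossed belt: β = asin((r1+r2)/C) = asin(36/66) = 33.0557°
wrap1 = wrap2 = π + 2β = 246.1115°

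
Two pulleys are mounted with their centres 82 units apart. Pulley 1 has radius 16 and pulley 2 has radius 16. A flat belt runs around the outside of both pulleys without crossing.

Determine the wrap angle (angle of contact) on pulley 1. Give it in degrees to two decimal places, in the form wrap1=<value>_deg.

wrap1=180.00_deg

open belt: β = asin((r2−r1)/C) = asin(0/82) = 0.0000°
wrap1 = π − 2β = 180.0000°
wrap2 = π + 2β = 180.0000°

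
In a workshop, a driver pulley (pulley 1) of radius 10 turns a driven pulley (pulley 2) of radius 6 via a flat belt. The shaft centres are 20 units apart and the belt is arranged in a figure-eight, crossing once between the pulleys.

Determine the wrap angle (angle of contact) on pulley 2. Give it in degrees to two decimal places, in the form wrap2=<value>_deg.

crossed belt: β = asin((r1+r2)/C) = asin(16/20) = 53.1301°
wrap1 = wrap2 = π + 2β = 286.2602°

wrap2=286.26_deg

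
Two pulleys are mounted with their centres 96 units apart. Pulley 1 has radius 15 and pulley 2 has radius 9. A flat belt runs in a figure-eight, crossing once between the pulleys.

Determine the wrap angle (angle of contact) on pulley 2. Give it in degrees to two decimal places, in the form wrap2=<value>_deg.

wrap2=208.96_deg

crossed belt: β = asin((r1+r2)/C) = asin(24/96) = 14.4775°
wrap1 = wrap2 = π + 2β = 208.9550°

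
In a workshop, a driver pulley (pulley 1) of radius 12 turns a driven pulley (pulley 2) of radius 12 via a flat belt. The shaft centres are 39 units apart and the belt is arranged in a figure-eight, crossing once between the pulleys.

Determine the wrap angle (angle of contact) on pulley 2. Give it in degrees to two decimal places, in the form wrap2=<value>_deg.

crossed belt: β = asin((r1+r2)/C) = asin(24/39) = 37.9799°
wrap1 = wrap2 = π + 2β = 255.9597°

wrap2=255.96_deg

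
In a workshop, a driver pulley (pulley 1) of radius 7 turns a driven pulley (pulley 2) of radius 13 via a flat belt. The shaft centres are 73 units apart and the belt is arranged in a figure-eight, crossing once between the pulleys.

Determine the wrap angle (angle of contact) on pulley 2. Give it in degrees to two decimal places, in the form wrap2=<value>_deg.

crossed belt: β = asin((r1+r2)/C) = asin(20/73) = 15.9008°
wrap1 = wrap2 = π + 2β = 211.8016°

wrap2=211.80_deg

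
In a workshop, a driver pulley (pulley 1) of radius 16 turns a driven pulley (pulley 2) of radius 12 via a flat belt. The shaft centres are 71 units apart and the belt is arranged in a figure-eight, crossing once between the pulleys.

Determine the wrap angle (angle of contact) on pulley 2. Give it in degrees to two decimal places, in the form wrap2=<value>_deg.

wrap2=226.45_deg

crossed belt: β = asin((r1+r2)/C) = asin(28/71) = 23.2265°
wrap1 = wrap2 = π + 2β = 226.4529°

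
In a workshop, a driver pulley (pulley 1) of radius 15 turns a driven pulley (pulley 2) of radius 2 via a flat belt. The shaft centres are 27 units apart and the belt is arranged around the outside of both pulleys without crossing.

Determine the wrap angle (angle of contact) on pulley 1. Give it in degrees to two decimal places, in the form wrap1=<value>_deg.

open belt: β = asin((r2−r1)/C) = asin(-13/27) = -28.7822°
wrap1 = π − 2β = 237.5644°
wrap2 = π + 2β = 122.4356°

wrap1=237.56_deg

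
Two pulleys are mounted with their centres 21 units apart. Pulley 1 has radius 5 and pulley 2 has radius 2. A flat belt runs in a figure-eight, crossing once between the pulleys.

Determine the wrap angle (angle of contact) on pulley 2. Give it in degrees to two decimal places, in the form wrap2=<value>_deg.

crossed belt: β = asin((r1+r2)/C) = asin(7/21) = 19.4712°
wrap1 = wrap2 = π + 2β = 218.9424°

wrap2=218.94_deg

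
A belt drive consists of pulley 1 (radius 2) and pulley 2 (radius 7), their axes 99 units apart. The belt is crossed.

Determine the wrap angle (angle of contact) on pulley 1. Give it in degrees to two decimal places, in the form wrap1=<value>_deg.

crossed belt: β = asin((r1+r2)/C) = asin(9/99) = 5.2159°
wrap1 = wrap2 = π + 2β = 190.4318°

wrap1=190.43_deg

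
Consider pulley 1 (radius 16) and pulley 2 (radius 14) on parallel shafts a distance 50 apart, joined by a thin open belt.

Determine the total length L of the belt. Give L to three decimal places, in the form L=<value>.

L=194.328

open belt: β = asin((r2−r1)/C) = asin(-2/50) = -2.2924°
wrap1 = π − 2β = 184.5849°
wrap2 = π + 2β = 175.4151°
tangent length = C·cosβ = 49.9600
L = r1·wrap1 + r2·wrap2 + 2·C·cosβ = 16·3.2216 + 14·3.0616 + 2·49.9600 = 194.3278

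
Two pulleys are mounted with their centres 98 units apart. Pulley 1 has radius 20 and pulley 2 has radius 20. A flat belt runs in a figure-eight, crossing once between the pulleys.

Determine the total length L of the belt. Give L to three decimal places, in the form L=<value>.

crossed belt: β = asin((r1+r2)/C) = asin(40/98) = 24.0895°
wrap1 = wrap2 = π + 2β = 228.1790°
tangent length = C·cosβ = 89.4651
L = (r1+r2)·wrap + 2·C·cosβ = 40·3.9825 + 2·89.4651 = 338.2292

L=338.229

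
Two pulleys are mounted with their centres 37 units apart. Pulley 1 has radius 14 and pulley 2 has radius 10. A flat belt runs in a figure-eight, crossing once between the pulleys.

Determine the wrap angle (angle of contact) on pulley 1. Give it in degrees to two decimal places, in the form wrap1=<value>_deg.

wrap1=260.88_deg

crossed belt: β = asin((r1+r2)/C) = asin(24/37) = 40.4398°
wrap1 = wrap2 = π + 2β = 260.8796°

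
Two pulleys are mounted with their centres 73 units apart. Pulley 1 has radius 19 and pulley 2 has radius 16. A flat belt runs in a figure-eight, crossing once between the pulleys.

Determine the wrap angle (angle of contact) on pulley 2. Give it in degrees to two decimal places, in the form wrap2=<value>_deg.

crossed belt: β = asin((r1+r2)/C) = asin(35/73) = 28.6496°
wrap1 = wrap2 = π + 2β = 237.2992°

wrap2=237.30_deg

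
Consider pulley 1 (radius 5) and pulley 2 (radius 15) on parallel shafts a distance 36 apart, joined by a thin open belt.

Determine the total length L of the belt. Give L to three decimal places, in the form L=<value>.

L=137.628

open belt: β = asin((r2−r1)/C) = asin(10/36) = 16.1276°
wrap1 = π − 2β = 147.7448°
wrap2 = π + 2β = 212.2552°
tangent length = C·cosβ = 34.5832
L = r1·wrap1 + r2·wrap2 + 2·C·cosβ = 5·2.5786 + 15·3.7046 + 2·34.5832 = 137.6279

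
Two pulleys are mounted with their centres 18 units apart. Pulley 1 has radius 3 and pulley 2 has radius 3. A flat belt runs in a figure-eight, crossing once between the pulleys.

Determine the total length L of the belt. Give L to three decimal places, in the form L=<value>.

L=56.869

crossed belt: β = asin((r1+r2)/C) = asin(6/18) = 19.4712°
wrap1 = wrap2 = π + 2β = 218.9424°
tangent length = C·cosβ = 16.9706
L = (r1+r2)·wrap + 2·C·cosβ = 6·3.8213 + 2·16.9706 = 56.8687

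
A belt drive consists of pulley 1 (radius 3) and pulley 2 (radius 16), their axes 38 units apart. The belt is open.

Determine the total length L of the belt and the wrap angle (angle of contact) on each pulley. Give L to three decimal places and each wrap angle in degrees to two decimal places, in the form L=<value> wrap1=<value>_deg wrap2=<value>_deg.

open belt: β = asin((r2−r1)/C) = asin(13/38) = 20.0052°
wrap1 = π − 2β = 139.9896°
wrap2 = π + 2β = 220.0104°
tangent length = C·cosβ = 35.7071
L = r1·wrap1 + r2·wrap2 + 2·C·cosβ = 3·2.4433 + 16·3.8399 + 2·35.7071 = 140.1826

L=140.183 wrap1=139.99_deg wrap2=220.01_deg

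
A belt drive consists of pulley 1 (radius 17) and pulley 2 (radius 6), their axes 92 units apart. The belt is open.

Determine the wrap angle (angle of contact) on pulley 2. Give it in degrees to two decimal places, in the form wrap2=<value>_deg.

wrap2=166.27_deg

open belt: β = asin((r2−r1)/C) = asin(-11/92) = -6.8670°
wrap1 = π − 2β = 193.7340°
wrap2 = π + 2β = 166.2660°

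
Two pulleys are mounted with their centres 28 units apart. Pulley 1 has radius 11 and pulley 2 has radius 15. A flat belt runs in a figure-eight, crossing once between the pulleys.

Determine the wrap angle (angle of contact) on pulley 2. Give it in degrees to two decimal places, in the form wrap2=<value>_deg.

wrap2=316.43_deg

crossed belt: β = asin((r1+r2)/C) = asin(26/28) = 68.2132°
wrap1 = wrap2 = π + 2β = 316.4264°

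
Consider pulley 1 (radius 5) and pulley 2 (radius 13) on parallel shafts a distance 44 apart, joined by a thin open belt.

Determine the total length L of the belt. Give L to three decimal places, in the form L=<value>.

open belt: β = asin((r2−r1)/C) = asin(8/44) = 10.4757°
wrap1 = π − 2β = 159.0486°
wrap2 = π + 2β = 200.9514°
tangent length = C·cosβ = 43.2666
L = r1·wrap1 + r2·wrap2 + 2·C·cosβ = 5·2.7759 + 13·3.5073 + 2·43.2666 = 146.0073

L=146.007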